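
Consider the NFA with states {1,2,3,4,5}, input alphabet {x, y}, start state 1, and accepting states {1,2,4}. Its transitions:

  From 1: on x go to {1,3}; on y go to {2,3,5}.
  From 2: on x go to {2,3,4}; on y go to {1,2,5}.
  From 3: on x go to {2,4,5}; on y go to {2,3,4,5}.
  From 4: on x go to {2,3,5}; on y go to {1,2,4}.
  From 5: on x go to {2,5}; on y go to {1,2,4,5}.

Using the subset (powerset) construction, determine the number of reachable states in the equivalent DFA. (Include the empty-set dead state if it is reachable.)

Start state of the DFA: {1}.
{1} --x--> {1,3}  [new]
{1} --y--> {2,3,5}  [new]
{1,3} --x--> {1,2,3,4,5}  [new]
{1,3} --y--> {2,3,4,5}  [new]
{2,3,5} --x--> {2,3,4,5}  [seen]
{2,3,5} --y--> {1,2,3,4,5}  [seen]
{1,2,3,4,5} --x--> {1,2,3,4,5}  [seen]
{1,2,3,4,5} --y--> {1,2,3,4,5}  [seen]
{2,3,4,5} --x--> {2,3,4,5}  [seen]
{2,3,4,5} --y--> {1,2,3,4,5}  [seen]
Reachable DFA states: {1}, {1,3}, {2,3,5}, {1,2,3,4,5}, {2,3,4,5}.

5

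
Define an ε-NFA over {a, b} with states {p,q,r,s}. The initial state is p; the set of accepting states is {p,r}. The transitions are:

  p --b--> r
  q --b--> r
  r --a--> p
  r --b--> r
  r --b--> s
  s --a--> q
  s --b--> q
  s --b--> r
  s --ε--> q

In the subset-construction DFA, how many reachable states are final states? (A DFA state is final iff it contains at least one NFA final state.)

4

Start state of the DFA: {p} (ε-closure of the NFA start).
{p} --a--> ∅  [new]
{p} --b--> {r}  [new]
∅ --a--> ∅  [seen]
∅ --b--> ∅  [seen]
{r} --a--> {p}  [seen]
{r} --b--> {q,r,s}  [new]
{q,r,s} --a--> {p,q}  [new]
{q,r,s} --b--> {q,r,s}  [seen]
{p,q} --a--> ∅  [seen]
{p,q} --b--> {r}  [seen]
Reachable DFA states: {p}, ∅, {r}, {q,r,s}, {p,q}.
Accepting DFA states (contain an NFA accepting state): {p}, {r}, {q,r,s}, {p,q}.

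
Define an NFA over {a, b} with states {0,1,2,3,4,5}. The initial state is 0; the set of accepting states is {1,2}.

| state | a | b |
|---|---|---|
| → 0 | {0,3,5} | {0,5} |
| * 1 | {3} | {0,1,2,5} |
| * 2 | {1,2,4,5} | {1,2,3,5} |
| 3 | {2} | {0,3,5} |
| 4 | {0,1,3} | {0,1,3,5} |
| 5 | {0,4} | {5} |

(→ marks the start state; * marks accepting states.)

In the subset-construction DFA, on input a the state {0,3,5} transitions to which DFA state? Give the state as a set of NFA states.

{0,2,3,4,5}

δ(0,a) = {0,3,5}; δ(3,a) = {2}; δ(5,a) = {0,4}.
Union: {0,2,3,4,5}.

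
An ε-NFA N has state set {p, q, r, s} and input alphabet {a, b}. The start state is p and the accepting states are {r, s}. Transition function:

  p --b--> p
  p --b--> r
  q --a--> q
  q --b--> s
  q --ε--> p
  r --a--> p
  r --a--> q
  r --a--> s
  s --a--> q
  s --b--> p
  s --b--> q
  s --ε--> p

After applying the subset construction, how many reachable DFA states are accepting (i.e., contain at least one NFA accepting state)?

Start state of the DFA: {p} (ε-closure of the NFA start).
{p} --a--> ∅  [new]
{p} --b--> {p, r}  [new]
∅ --a--> ∅  [seen]
∅ --b--> ∅  [seen]
{p, r} --a--> {p, q, s}  [new]
{p, r} --b--> {p, r}  [seen]
{p, q, s} --a--> {p, q}  [new]
{p, q, s} --b--> {p, q, r, s}  [new]
{p, q} --a--> {p, q}  [seen]
{p, q} --b--> {p, r, s}  [new]
{p, q, r, s} --a--> {p, q, s}  [seen]
{p, q, r, s} --b--> {p, q, r, s}  [seen]
{p, r, s} --a--> {p, q, s}  [seen]
{p, r, s} --b--> {p, q, r}  [new]
{p, q, r} --a--> {p, q, s}  [seen]
{p, q, r} --b--> {p, r, s}  [seen]
Reachable DFA states: {p}, ∅, {p, r}, {p, q, s}, {p, q}, {p, q, r, s}, {p, r, s}, {p, q, r}.
Accepting DFA states (contain an NFA accepting state): {p, r}, {p, q, s}, {p, q, r, s}, {p, r, s}, {p, q, r}.

5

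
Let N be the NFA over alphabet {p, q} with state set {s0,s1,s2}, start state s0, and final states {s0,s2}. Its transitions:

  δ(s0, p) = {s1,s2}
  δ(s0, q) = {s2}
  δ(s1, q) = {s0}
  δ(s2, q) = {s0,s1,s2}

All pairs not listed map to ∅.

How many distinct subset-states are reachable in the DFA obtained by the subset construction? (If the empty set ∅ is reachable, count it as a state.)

Start state of the DFA: {s0}.
{s0} --p--> {s1,s2}  [new]
{s0} --q--> {s2}  [new]
{s1,s2} --p--> ∅  [new]
{s1,s2} --q--> {s0,s1,s2}  [new]
{s2} --p--> ∅  [seen]
{s2} --q--> {s0,s1,s2}  [seen]
∅ --p--> ∅  [seen]
∅ --q--> ∅  [seen]
{s0,s1,s2} --p--> {s1,s2}  [seen]
{s0,s1,s2} --q--> {s0,s1,s2}  [seen]
Reachable DFA states: {s0}, {s1,s2}, {s2}, ∅, {s0,s1,s2}.

5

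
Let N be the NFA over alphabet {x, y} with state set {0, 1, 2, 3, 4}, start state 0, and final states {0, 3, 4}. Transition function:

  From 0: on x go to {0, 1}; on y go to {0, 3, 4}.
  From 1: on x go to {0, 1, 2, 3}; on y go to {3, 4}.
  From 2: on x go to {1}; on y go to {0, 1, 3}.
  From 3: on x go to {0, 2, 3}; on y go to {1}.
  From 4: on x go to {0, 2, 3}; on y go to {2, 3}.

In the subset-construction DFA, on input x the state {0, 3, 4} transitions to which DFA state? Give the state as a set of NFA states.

δ(0,x) = {0, 1}; δ(3,x) = {0, 2, 3}; δ(4,x) = {0, 2, 3}.
Union: {0, 1, 2, 3}.

{0, 1, 2, 3}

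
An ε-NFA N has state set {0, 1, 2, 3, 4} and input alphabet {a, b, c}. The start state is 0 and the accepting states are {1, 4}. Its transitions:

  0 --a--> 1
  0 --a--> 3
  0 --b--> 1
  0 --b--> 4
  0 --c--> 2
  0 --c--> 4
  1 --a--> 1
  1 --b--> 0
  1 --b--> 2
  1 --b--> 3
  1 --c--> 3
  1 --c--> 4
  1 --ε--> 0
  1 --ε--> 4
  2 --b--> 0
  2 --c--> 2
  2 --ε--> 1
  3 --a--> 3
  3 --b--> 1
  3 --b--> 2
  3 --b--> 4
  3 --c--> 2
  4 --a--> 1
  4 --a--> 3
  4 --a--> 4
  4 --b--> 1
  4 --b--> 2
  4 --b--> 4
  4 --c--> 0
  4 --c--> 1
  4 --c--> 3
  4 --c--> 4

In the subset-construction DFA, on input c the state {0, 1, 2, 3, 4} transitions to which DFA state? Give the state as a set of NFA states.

{0, 1, 2, 3, 4}

δ(0,c) = {2, 4}; δ(1,c) = {3, 4}; δ(2,c) = {2}; δ(3,c) = {2}; δ(4,c) = {0, 1, 3, 4}.
Union: {0, 1, 2, 3, 4}.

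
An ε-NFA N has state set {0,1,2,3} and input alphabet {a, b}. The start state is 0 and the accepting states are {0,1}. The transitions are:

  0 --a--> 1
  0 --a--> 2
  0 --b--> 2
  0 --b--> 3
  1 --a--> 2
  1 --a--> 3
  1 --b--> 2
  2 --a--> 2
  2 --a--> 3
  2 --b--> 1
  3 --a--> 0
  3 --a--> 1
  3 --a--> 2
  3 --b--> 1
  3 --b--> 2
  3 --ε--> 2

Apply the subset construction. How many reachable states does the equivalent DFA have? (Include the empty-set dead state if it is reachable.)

Start state of the DFA: {0} (ε-closure of the NFA start).
{0} --a--> {1,2}  [new]
{0} --b--> {2,3}  [new]
{1,2} --a--> {2,3}  [seen]
{1,2} --b--> {1,2}  [seen]
{2,3} --a--> {0,1,2,3}  [new]
{2,3} --b--> {1,2}  [seen]
{0,1,2,3} --a--> {0,1,2,3}  [seen]
{0,1,2,3} --b--> {1,2,3}  [new]
{1,2,3} --a--> {0,1,2,3}  [seen]
{1,2,3} --b--> {1,2}  [seen]
Reachable DFA states: {0}, {1,2}, {2,3}, {0,1,2,3}, {1,2,3}.

5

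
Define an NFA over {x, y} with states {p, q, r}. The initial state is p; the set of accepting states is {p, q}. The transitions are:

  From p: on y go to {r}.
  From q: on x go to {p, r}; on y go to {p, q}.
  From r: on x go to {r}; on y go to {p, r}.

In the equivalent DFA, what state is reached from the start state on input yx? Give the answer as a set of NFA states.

Start: {p}.
δ(p,y) = {r}.
Union: {r}.
After y: {r}.
δ(r,x) = {r}.
Union: {r}.
After x: {r}.

{r}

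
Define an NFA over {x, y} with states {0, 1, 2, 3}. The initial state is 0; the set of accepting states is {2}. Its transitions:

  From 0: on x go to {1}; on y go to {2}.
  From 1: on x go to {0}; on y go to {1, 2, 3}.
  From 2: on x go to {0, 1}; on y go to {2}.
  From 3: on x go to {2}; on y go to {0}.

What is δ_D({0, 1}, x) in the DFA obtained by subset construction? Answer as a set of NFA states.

{0, 1}

δ(0,x) = {1}; δ(1,x) = {0}.
Union: {0, 1}.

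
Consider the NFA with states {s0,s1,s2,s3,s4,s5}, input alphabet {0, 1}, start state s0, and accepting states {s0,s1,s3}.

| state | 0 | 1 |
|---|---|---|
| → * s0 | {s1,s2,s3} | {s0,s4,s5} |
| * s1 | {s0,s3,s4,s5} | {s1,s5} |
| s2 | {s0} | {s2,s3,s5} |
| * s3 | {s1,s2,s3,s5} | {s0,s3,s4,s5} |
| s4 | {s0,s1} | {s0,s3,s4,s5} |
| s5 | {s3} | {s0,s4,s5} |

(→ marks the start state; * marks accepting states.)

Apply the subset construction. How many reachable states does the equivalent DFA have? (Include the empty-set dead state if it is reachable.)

Start state of the DFA: {s0}.
{s0} --0--> {s1,s2,s3}  [new]
{s0} --1--> {s0,s4,s5}  [new]
{s1,s2,s3} --0--> {s0,s1,s2,s3,s4,s5}  [new]
{s1,s2,s3} --1--> {s0,s1,s2,s3,s4,s5}  [seen]
{s0,s4,s5} --0--> {s0,s1,s2,s3}  [new]
{s0,s4,s5} --1--> {s0,s3,s4,s5}  [new]
{s0,s1,s2,s3,s4,s5} --0--> {s0,s1,s2,s3,s4,s5}  [seen]
{s0,s1,s2,s3,s4,s5} --1--> {s0,s1,s2,s3,s4,s5}  [seen]
{s0,s1,s2,s3} --0--> {s0,s1,s2,s3,s4,s5}  [seen]
{s0,s1,s2,s3} --1--> {s0,s1,s2,s3,s4,s5}  [seen]
{s0,s3,s4,s5} --0--> {s0,s1,s2,s3,s5}  [new]
{s0,s3,s4,s5} --1--> {s0,s3,s4,s5}  [seen]
{s0,s1,s2,s3,s5} --0--> {s0,s1,s2,s3,s4,s5}  [seen]
{s0,s1,s2,s3,s5} --1--> {s0,s1,s2,s3,s4,s5}  [seen]
Reachable DFA states: {s0}, {s1,s2,s3}, {s0,s4,s5}, {s0,s1,s2,s3,s4,s5}, {s0,s1,s2,s3}, {s0,s3,s4,s5}, {s0,s1,s2,s3,s5}.

7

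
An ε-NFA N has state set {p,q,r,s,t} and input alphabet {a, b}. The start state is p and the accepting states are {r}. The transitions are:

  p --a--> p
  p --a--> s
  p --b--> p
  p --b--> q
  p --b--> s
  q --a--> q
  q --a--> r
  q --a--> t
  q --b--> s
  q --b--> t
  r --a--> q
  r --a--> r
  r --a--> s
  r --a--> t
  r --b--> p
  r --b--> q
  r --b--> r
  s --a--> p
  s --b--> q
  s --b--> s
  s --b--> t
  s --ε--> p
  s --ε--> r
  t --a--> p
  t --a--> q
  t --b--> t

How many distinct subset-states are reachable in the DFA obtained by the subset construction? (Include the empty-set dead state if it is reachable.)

Start state of the DFA: {p} (ε-closure of the NFA start).
{p} --a--> {p,r,s}  [new]
{p} --b--> {p,q,r,s}  [new]
{p,r,s} --a--> {p,q,r,s,t}  [new]
{p,r,s} --b--> {p,q,r,s,t}  [seen]
{p,q,r,s} --a--> {p,q,r,s,t}  [seen]
{p,q,r,s} --b--> {p,q,r,s,t}  [seen]
{p,q,r,s,t} --a--> {p,q,r,s,t}  [seen]
{p,q,r,s,t} --b--> {p,q,r,s,t}  [seen]
Reachable DFA states: {p}, {p,r,s}, {p,q,r,s}, {p,q,r,s,t}.

4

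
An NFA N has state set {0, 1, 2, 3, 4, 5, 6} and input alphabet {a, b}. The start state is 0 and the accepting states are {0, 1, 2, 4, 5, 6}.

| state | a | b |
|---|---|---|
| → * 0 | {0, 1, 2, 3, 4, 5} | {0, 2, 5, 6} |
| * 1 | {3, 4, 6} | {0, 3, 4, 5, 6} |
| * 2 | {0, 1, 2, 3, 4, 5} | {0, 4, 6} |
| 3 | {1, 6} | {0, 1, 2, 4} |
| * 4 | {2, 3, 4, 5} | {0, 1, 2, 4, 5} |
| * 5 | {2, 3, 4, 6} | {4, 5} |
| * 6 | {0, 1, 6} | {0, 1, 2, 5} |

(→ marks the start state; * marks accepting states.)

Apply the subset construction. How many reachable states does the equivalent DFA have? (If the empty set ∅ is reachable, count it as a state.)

Start state of the DFA: {0}.
{0} --a--> {0, 1, 2, 3, 4, 5}  [new]
{0} --b--> {0, 2, 5, 6}  [new]
{0, 1, 2, 3, 4, 5} --a--> {0, 1, 2, 3, 4, 5, 6}  [new]
{0, 1, 2, 3, 4, 5} --b--> {0, 1, 2, 3, 4, 5, 6}  [seen]
{0, 2, 5, 6} --a--> {0, 1, 2, 3, 4, 5, 6}  [seen]
{0, 2, 5, 6} --b--> {0, 1, 2, 4, 5, 6}  [new]
{0, 1, 2, 3, 4, 5, 6} --a--> {0, 1, 2, 3, 4, 5, 6}  [seen]
{0, 1, 2, 3, 4, 5, 6} --b--> {0, 1, 2, 3, 4, 5, 6}  [seen]
{0, 1, 2, 4, 5, 6} --a--> {0, 1, 2, 3, 4, 5, 6}  [seen]
{0, 1, 2, 4, 5, 6} --b--> {0, 1, 2, 3, 4, 5, 6}  [seen]
Reachable DFA states: {0}, {0, 1, 2, 3, 4, 5}, {0, 2, 5, 6}, {0, 1, 2, 3, 4, 5, 6}, {0, 1, 2, 4, 5, 6}.

5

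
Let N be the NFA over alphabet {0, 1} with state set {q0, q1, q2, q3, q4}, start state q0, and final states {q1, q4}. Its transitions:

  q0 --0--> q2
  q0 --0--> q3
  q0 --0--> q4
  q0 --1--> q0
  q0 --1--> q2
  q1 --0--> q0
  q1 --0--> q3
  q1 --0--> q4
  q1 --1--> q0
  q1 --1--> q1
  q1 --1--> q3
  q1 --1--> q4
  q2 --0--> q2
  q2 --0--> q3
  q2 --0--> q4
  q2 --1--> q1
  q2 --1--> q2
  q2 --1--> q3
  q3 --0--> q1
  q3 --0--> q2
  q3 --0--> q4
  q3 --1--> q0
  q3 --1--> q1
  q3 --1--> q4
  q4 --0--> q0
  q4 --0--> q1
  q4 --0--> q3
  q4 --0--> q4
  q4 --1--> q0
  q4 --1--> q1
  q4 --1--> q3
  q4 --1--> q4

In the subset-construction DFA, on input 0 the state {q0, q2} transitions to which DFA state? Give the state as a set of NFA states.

{q2, q3, q4}

δ(q0,0) = {q2, q3, q4}; δ(q2,0) = {q2, q3, q4}.
Union: {q2, q3, q4}.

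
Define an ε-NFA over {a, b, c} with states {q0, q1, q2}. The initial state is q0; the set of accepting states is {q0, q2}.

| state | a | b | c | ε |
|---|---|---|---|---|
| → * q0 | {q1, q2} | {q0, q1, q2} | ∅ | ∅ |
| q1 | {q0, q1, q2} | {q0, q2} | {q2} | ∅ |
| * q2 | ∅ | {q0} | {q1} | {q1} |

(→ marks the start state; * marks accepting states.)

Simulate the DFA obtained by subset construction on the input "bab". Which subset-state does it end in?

Start: {q0}.
δ(q0,b) = {q0, q1, q2}.
Union: {q0, q1, q2}.
After b: {q0, q1, q2}.
δ(q0,a) = {q1, q2}; δ(q1,a) = {q0, q1, q2}; δ(q2,a) = ∅.
Union: {q0, q1, q2}.
After a: {q0, q1, q2}.
δ(q0,b) = {q0, q1, q2}; δ(q1,b) = {q0, q2}; δ(q2,b) = {q0}.
Union: {q0, q1, q2}.
After b: {q0, q1, q2}.

{q0, q1, q2}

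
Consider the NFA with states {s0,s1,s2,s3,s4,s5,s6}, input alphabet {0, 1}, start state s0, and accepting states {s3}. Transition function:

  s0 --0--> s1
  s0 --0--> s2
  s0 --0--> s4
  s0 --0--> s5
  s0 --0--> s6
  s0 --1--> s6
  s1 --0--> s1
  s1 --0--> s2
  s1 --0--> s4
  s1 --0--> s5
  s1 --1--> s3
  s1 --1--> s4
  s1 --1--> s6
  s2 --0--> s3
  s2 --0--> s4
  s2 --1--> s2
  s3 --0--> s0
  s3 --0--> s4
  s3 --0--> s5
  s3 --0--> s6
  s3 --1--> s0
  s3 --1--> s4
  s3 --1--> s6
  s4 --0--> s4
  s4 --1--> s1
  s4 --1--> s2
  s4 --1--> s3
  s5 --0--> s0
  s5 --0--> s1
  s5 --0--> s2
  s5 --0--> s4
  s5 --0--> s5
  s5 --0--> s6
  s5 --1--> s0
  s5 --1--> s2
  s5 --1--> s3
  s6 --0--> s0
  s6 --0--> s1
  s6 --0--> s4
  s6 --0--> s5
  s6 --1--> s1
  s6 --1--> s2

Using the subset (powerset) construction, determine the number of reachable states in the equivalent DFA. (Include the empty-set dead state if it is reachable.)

11

Start state of the DFA: {s0}.
{s0} --0--> {s1,s2,s4,s5,s6}  [new]
{s0} --1--> {s6}  [new]
{s1,s2,s4,s5,s6} --0--> {s0,s1,s2,s3,s4,s5,s6}  [new]
{s1,s2,s4,s5,s6} --1--> {s0,s1,s2,s3,s4,s6}  [new]
{s6} --0--> {s0,s1,s4,s5}  [new]
{s6} --1--> {s1,s2}  [new]
{s0,s1,s2,s3,s4,s5,s6} --0--> {s0,s1,s2,s3,s4,s5,s6}  [seen]
{s0,s1,s2,s3,s4,s5,s6} --1--> {s0,s1,s2,s3,s4,s6}  [seen]
{s0,s1,s2,s3,s4,s6} --0--> {s0,s1,s2,s3,s4,s5,s6}  [seen]
{s0,s1,s2,s3,s4,s6} --1--> {s0,s1,s2,s3,s4,s6}  [seen]
{s0,s1,s4,s5} --0--> {s0,s1,s2,s4,s5,s6}  [new]
{s0,s1,s4,s5} --1--> {s0,s1,s2,s3,s4,s6}  [seen]
{s1,s2} --0--> {s1,s2,s3,s4,s5}  [new]
{s1,s2} --1--> {s2,s3,s4,s6}  [new]
{s0,s1,s2,s4,s5,s6} --0--> {s0,s1,s2,s3,s4,s5,s6}  [seen]
{s0,s1,s2,s4,s5,s6} --1--> {s0,s1,s2,s3,s4,s6}  [seen]
{s1,s2,s3,s4,s5} --0--> {s0,s1,s2,s3,s4,s5,s6}  [seen]
{s1,s2,s3,s4,s5} --1--> {s0,s1,s2,s3,s4,s6}  [seen]
{s2,s3,s4,s6} --0--> {s0,s1,s3,s4,s5,s6}  [new]
{s2,s3,s4,s6} --1--> {s0,s1,s2,s3,s4,s6}  [seen]
{s0,s1,s3,s4,s5,s6} --0--> {s0,s1,s2,s4,s5,s6}  [seen]
{s0,s1,s3,s4,s5,s6} --1--> {s0,s1,s2,s3,s4,s6}  [seen]
Reachable DFA states: {s0}, {s1,s2,s4,s5,s6}, {s6}, {s0,s1,s2,s3,s4,s5,s6}, {s0,s1,s2,s3,s4,s6}, {s0,s1,s4,s5}, {s1,s2}, {s0,s1,s2,s4,s5,s6}, {s1,s2,s3,s4,s5}, {s2,s3,s4,s6}, {s0,s1,s3,s4,s5,s6}.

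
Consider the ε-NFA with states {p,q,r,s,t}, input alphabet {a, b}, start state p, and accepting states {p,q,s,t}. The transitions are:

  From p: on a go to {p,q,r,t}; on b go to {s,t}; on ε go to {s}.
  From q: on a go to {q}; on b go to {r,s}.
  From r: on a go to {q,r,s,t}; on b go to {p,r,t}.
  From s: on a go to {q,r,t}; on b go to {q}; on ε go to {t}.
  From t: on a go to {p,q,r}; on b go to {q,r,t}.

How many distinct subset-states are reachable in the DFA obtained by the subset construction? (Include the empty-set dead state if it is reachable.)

3

Start state of the DFA: {p,s,t} (ε-closure of the NFA start).
{p,s,t} --a--> {p,q,r,s,t}  [new]
{p,s,t} --b--> {q,r,s,t}  [new]
{p,q,r,s,t} --a--> {p,q,r,s,t}  [seen]
{p,q,r,s,t} --b--> {p,q,r,s,t}  [seen]
{q,r,s,t} --a--> {p,q,r,s,t}  [seen]
{q,r,s,t} --b--> {p,q,r,s,t}  [seen]
Reachable DFA states: {p,s,t}, {p,q,r,s,t}, {q,r,s,t}.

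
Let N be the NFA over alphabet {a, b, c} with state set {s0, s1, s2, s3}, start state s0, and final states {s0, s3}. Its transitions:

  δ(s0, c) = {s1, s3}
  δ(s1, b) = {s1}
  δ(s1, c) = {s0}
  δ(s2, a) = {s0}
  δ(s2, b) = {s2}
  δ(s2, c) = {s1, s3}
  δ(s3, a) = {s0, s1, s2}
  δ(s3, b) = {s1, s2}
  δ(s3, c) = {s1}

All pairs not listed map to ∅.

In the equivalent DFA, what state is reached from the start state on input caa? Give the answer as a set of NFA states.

Start: {s0}.
δ(s0,c) = {s1, s3}.
Union: {s1, s3}.
After c: {s1, s3}.
δ(s1,a) = ∅; δ(s3,a) = {s0, s1, s2}.
Union: {s0, s1, s2}.
After a: {s0, s1, s2}.
δ(s0,a) = ∅; δ(s1,a) = ∅; δ(s2,a) = {s0}.
Union: {s0}.
After a: {s0}.

{s0}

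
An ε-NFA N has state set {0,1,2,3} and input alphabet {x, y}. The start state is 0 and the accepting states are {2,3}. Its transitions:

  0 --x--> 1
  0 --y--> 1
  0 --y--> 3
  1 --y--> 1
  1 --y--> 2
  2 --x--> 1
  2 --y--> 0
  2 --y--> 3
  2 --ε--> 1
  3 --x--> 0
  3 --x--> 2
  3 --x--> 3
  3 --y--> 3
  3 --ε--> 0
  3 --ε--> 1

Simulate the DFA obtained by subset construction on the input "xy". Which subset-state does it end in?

{1,2}

Start: {0}.
δ(0,x) = {1}.
Union: {1}.
After x: {1}.
δ(1,y) = {1,2}.
Union: {1,2}.
After y: {1,2}.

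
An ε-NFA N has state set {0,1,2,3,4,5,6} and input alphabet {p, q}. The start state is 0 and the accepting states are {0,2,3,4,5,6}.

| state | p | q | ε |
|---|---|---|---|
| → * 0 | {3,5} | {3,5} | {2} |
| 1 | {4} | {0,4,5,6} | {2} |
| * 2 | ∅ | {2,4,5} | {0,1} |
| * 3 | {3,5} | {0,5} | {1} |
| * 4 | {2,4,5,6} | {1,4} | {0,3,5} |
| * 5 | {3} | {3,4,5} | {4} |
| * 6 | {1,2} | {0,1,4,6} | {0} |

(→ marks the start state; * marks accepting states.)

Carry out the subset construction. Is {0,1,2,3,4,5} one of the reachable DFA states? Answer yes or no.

yes

Start state of the DFA: {0,1,2} (ε-closure of the NFA start).
{0,1,2} --p--> {0,1,2,3,4,5}  [new]
{0,1,2} --q--> {0,1,2,3,4,5,6}  [new]
{0,1,2,3,4,5} --p--> {0,1,2,3,4,5,6}  [seen]
{0,1,2,3,4,5} --q--> {0,1,2,3,4,5,6}  [seen]
{0,1,2,3,4,5,6} --p--> {0,1,2,3,4,5,6}  [seen]
{0,1,2,3,4,5,6} --q--> {0,1,2,3,4,5,6}  [seen]
Reachable DFA states: {0,1,2}, {0,1,2,3,4,5}, {0,1,2,3,4,5,6}.
{0,1,2,3,4,5} is among them.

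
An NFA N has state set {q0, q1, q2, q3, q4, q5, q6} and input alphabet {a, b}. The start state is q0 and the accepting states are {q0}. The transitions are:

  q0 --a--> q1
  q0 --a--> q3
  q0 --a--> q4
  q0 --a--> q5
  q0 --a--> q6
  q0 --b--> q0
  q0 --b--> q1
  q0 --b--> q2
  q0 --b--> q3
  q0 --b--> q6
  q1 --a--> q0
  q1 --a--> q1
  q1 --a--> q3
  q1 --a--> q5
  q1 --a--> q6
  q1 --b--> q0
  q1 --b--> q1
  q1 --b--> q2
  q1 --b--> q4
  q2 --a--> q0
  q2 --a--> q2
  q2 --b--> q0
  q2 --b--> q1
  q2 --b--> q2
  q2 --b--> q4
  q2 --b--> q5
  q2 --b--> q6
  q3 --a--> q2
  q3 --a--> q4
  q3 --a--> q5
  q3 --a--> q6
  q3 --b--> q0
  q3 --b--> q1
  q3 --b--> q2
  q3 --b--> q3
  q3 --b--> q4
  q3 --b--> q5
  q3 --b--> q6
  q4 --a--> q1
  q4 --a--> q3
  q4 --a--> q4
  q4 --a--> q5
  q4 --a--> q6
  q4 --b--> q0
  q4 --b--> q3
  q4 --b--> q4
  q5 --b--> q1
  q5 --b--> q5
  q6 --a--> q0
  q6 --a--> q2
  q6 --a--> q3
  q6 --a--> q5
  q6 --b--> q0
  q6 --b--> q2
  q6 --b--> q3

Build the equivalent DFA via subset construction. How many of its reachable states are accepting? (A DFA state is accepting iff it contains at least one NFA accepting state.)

3

Start state of the DFA: {q0}.
{q0} --a--> {q1, q3, q4, q5, q6}  [new]
{q0} --b--> {q0, q1, q2, q3, q6}  [new]
{q1, q3, q4, q5, q6} --a--> {q0, q1, q2, q3, q4, q5, q6}  [new]
{q1, q3, q4, q5, q6} --b--> {q0, q1, q2, q3, q4, q5, q6}  [seen]
{q0, q1, q2, q3, q6} --a--> {q0, q1, q2, q3, q4, q5, q6}  [seen]
{q0, q1, q2, q3, q6} --b--> {q0, q1, q2, q3, q4, q5, q6}  [seen]
{q0, q1, q2, q3, q4, q5, q6} --a--> {q0, q1, q2, q3, q4, q5, q6}  [seen]
{q0, q1, q2, q3, q4, q5, q6} --b--> {q0, q1, q2, q3, q4, q5, q6}  [seen]
Reachable DFA states: {q0}, {q1, q3, q4, q5, q6}, {q0, q1, q2, q3, q6}, {q0, q1, q2, q3, q4, q5, q6}.
Accepting DFA states (contain an NFA accepting state): {q0}, {q0, q1, q2, q3, q6}, {q0, q1, q2, q3, q4, q5, q6}.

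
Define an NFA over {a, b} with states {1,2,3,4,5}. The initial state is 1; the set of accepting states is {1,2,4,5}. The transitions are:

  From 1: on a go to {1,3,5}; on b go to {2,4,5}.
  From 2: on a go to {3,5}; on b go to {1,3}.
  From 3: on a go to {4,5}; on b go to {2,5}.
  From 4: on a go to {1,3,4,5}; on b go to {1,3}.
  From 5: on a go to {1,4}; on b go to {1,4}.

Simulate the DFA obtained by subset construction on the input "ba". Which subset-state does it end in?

Start: {1}.
δ(1,b) = {2,4,5}.
Union: {2,4,5}.
After b: {2,4,5}.
δ(2,a) = {3,5}; δ(4,a) = {1,3,4,5}; δ(5,a) = {1,4}.
Union: {1,3,4,5}.
After a: {1,3,4,5}.

{1,3,4,5}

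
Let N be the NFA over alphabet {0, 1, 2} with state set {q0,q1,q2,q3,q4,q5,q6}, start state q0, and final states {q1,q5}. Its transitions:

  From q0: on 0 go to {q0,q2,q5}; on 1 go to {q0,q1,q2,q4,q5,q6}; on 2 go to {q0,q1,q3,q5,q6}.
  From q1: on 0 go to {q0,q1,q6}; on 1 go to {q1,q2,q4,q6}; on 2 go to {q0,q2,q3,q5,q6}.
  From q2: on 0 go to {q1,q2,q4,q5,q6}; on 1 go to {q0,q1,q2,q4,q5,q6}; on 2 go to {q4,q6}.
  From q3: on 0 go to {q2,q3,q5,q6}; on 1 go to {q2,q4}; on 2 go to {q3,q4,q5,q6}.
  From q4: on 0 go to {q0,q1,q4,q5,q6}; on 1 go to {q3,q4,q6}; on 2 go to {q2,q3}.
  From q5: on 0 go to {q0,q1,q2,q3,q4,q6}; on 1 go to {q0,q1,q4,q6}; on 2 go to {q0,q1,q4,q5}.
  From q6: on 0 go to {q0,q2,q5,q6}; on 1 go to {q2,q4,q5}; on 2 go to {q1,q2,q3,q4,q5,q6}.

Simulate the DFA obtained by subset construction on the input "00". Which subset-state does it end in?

{q0,q1,q2,q3,q4,q5,q6}

Start: {q0}.
δ(q0,0) = {q0,q2,q5}.
Union: {q0,q2,q5}.
After 0: {q0,q2,q5}.
δ(q0,0) = {q0,q2,q5}; δ(q2,0) = {q1,q2,q4,q5,q6}; δ(q5,0) = {q0,q1,q2,q3,q4,q6}.
Union: {q0,q1,q2,q3,q4,q5,q6}.
After 0: {q0,q1,q2,q3,q4,q5,q6}.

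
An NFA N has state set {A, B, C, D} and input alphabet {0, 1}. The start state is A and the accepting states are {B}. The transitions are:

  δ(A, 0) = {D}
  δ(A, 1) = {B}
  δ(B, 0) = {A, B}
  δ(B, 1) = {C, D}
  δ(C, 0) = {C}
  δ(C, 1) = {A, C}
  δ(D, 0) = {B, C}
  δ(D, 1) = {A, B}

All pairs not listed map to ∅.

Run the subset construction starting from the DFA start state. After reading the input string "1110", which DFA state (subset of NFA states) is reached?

Start: {A}.
δ(A,1) = {B}.
Union: {B}.
After 1: {B}.
δ(B,1) = {C, D}.
Union: {C, D}.
After 1: {C, D}.
δ(C,1) = {A, C}; δ(D,1) = {A, B}.
Union: {A, B, C}.
After 1: {A, B, C}.
δ(A,0) = {D}; δ(B,0) = {A, B}; δ(C,0) = {C}.
Union: {A, B, C, D}.
After 0: {A, B, C, D}.

{A, B, C, D}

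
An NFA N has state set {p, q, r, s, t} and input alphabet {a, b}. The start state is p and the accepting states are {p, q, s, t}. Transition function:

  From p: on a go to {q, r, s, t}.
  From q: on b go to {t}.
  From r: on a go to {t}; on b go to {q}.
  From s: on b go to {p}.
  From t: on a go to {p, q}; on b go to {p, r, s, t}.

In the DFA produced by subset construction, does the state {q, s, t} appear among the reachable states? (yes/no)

Start state of the DFA: {p}.
{p} --a--> {q, r, s, t}  [new]
{p} --b--> ∅  [new]
{q, r, s, t} --a--> {p, q, t}  [new]
{q, r, s, t} --b--> {p, q, r, s, t}  [new]
∅ --a--> ∅  [seen]
∅ --b--> ∅  [seen]
{p, q, t} --a--> {p, q, r, s, t}  [seen]
{p, q, t} --b--> {p, r, s, t}  [new]
{p, q, r, s, t} --a--> {p, q, r, s, t}  [seen]
{p, q, r, s, t} --b--> {p, q, r, s, t}  [seen]
{p, r, s, t} --a--> {p, q, r, s, t}  [seen]
{p, r, s, t} --b--> {p, q, r, s, t}  [seen]
Reachable DFA states: {p}, {q, r, s, t}, ∅, {p, q, t}, {p, q, r, s, t}, {p, r, s, t}.
{q, s, t} is not among them.

no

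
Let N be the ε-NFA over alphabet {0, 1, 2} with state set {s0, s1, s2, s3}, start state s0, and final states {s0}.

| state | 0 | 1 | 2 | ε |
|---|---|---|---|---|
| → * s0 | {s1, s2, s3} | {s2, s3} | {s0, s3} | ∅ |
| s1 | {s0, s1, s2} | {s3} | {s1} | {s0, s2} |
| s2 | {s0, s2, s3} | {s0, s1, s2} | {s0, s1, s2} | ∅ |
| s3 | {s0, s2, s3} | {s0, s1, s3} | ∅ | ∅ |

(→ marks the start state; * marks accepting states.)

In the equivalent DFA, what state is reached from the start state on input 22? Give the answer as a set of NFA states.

{s0, s3}

Start: {s0}.
δ(s0,2) = {s0, s3}.
Union: {s0, s3}.
After 2: {s0, s3}.
δ(s0,2) = {s0, s3}; δ(s3,2) = ∅.
Union: {s0, s3}.
After 2: {s0, s3}.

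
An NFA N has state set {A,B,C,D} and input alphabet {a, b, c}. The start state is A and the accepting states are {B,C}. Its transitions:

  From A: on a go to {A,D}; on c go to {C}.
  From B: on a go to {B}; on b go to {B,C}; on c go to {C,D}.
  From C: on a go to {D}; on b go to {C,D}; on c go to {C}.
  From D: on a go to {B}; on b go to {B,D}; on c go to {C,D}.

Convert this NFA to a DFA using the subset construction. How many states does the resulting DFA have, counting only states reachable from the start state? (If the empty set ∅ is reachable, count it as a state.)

Start state of the DFA: {A}.
{A} --a--> {A,D}  [new]
{A} --b--> ∅  [new]
{A} --c--> {C}  [new]
{A,D} --a--> {A,B,D}  [new]
{A,D} --b--> {B,D}  [new]
{A,D} --c--> {C,D}  [new]
∅ --a--> ∅  [seen]
∅ --b--> ∅  [seen]
∅ --c--> ∅  [seen]
{C} --a--> {D}  [new]
{C} --b--> {C,D}  [seen]
{C} --c--> {C}  [seen]
{A,B,D} --a--> {A,B,D}  [seen]
{A,B,D} --b--> {B,C,D}  [new]
{A,B,D} --c--> {C,D}  [seen]
{B,D} --a--> {B}  [new]
{B,D} --b--> {B,C,D}  [seen]
{B,D} --c--> {C,D}  [seen]
{C,D} --a--> {B,D}  [seen]
{C,D} --b--> {B,C,D}  [seen]
{C,D} --c--> {C,D}  [seen]
{D} --a--> {B}  [seen]
{D} --b--> {B,D}  [seen]
{D} --c--> {C,D}  [seen]
{B,C,D} --a--> {B,D}  [seen]
{B,C,D} --b--> {B,C,D}  [seen]
{B,C,D} --c--> {C,D}  [seen]
{B} --a--> {B}  [seen]
{B} --b--> {B,C}  [new]
{B} --c--> {C,D}  [seen]
{B,C} --a--> {B,D}  [seen]
{B,C} --b--> {B,C,D}  [seen]
{B,C} --c--> {C,D}  [seen]
Reachable DFA states: {A}, {A,D}, ∅, {C}, {A,B,D}, {B,D}, {C,D}, {D}, {B,C,D}, {B}, {B,C}.

11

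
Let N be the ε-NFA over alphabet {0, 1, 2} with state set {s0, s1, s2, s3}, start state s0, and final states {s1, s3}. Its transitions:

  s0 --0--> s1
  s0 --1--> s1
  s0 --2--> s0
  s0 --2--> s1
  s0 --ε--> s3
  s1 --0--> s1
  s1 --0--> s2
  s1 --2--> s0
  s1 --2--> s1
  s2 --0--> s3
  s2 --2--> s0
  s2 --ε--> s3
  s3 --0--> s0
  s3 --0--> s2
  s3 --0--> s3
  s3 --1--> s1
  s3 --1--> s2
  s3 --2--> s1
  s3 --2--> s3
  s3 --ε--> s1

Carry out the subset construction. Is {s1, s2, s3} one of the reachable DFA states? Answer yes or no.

yes

Start state of the DFA: {s0, s1, s3} (ε-closure of the NFA start).
{s0, s1, s3} --0--> {s0, s1, s2, s3}  [new]
{s0, s1, s3} --1--> {s1, s2, s3}  [new]
{s0, s1, s3} --2--> {s0, s1, s3}  [seen]
{s0, s1, s2, s3} --0--> {s0, s1, s2, s3}  [seen]
{s0, s1, s2, s3} --1--> {s1, s2, s3}  [seen]
{s0, s1, s2, s3} --2--> {s0, s1, s3}  [seen]
{s1, s2, s3} --0--> {s0, s1, s2, s3}  [seen]
{s1, s2, s3} --1--> {s1, s2, s3}  [seen]
{s1, s2, s3} --2--> {s0, s1, s3}  [seen]
Reachable DFA states: {s0, s1, s3}, {s0, s1, s2, s3}, {s1, s2, s3}.
{s1, s2, s3} is among them.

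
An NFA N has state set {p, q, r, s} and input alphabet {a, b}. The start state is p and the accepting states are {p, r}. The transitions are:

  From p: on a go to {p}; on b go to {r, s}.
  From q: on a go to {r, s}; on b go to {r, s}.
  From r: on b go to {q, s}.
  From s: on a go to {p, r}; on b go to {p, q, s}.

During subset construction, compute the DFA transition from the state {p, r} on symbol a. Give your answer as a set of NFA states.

{p}

δ(p,a) = {p}; δ(r,a) = ∅.
Union: {p}.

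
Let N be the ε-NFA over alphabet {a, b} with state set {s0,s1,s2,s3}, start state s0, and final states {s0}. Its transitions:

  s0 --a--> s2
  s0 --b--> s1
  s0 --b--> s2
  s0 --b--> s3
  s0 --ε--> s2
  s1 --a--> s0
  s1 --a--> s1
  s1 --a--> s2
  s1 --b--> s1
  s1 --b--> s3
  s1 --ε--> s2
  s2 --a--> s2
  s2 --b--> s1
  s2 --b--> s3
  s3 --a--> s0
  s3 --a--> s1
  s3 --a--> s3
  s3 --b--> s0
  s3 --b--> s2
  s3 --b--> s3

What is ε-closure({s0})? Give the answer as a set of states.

{s0,s2}

Begin with {s0}.
s0 →ε {s2}; add s2.
ε-closure = {s0,s2}.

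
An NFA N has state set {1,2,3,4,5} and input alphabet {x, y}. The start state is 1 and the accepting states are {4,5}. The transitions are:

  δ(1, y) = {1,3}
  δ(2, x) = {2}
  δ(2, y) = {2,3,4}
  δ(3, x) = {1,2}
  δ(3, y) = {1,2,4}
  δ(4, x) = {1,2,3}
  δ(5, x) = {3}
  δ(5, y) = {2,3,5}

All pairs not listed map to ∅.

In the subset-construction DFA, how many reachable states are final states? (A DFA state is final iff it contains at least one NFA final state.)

Start state of the DFA: {1}.
{1} --x--> ∅  [new]
{1} --y--> {1,3}  [new]
∅ --x--> ∅  [seen]
∅ --y--> ∅  [seen]
{1,3} --x--> {1,2}  [new]
{1,3} --y--> {1,2,3,4}  [new]
{1,2} --x--> {2}  [new]
{1,2} --y--> {1,2,3,4}  [seen]
{1,2,3,4} --x--> {1,2,3}  [new]
{1,2,3,4} --y--> {1,2,3,4}  [seen]
{2} --x--> {2}  [seen]
{2} --y--> {2,3,4}  [new]
{1,2,3} --x--> {1,2}  [seen]
{1,2,3} --y--> {1,2,3,4}  [seen]
{2,3,4} --x--> {1,2,3}  [seen]
{2,3,4} --y--> {1,2,3,4}  [seen]
Reachable DFA states: {1}, ∅, {1,3}, {1,2}, {1,2,3,4}, {2}, {1,2,3}, {2,3,4}.
Accepting DFA states (contain an NFA accepting state): {1,2,3,4}, {2,3,4}.

2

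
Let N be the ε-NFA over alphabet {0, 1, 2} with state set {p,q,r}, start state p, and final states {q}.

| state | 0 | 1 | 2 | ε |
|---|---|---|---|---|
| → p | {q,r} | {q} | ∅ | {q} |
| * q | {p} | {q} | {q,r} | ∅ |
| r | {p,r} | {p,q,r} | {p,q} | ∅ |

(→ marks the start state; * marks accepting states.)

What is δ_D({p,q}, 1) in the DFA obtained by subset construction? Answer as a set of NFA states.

δ(p,1) = {q}; δ(q,1) = {q}.
Union: {q}.

{q}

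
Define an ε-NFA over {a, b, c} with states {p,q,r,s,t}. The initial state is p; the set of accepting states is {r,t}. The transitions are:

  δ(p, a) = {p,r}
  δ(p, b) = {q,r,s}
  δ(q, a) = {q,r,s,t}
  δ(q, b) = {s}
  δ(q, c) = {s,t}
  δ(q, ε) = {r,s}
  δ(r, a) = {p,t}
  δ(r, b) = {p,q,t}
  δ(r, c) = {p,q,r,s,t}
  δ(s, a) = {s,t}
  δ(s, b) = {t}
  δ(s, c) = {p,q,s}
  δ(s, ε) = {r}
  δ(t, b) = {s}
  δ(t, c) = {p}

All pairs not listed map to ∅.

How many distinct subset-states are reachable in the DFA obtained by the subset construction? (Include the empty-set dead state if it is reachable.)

6

Start state of the DFA: {p} (ε-closure of the NFA start).
{p} --a--> {p,r}  [new]
{p} --b--> {q,r,s}  [new]
{p} --c--> ∅  [new]
{p,r} --a--> {p,r,t}  [new]
{p,r} --b--> {p,q,r,s,t}  [new]
{p,r} --c--> {p,q,r,s,t}  [seen]
{q,r,s} --a--> {p,q,r,s,t}  [seen]
{q,r,s} --b--> {p,q,r,s,t}  [seen]
{q,r,s} --c--> {p,q,r,s,t}  [seen]
∅ --a--> ∅  [seen]
∅ --b--> ∅  [seen]
∅ --c--> ∅  [seen]
{p,r,t} --a--> {p,r,t}  [seen]
{p,r,t} --b--> {p,q,r,s,t}  [seen]
{p,r,t} --c--> {p,q,r,s,t}  [seen]
{p,q,r,s,t} --a--> {p,q,r,s,t}  [seen]
{p,q,r,s,t} --b--> {p,q,r,s,t}  [seen]
{p,q,r,s,t} --c--> {p,q,r,s,t}  [seen]
Reachable DFA states: {p}, {p,r}, {q,r,s}, ∅, {p,r,t}, {p,q,r,s,t}.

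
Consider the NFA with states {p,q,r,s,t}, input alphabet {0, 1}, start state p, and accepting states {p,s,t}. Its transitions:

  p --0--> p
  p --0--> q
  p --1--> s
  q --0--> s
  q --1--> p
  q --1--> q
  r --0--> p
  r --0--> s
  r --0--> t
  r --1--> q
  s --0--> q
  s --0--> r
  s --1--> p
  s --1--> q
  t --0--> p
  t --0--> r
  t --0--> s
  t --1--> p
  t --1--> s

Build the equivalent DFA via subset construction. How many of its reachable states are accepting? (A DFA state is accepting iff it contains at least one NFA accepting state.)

Start state of the DFA: {p}.
{p} --0--> {p,q}  [new]
{p} --1--> {s}  [new]
{p,q} --0--> {p,q,s}  [new]
{p,q} --1--> {p,q,s}  [seen]
{s} --0--> {q,r}  [new]
{s} --1--> {p,q}  [seen]
{p,q,s} --0--> {p,q,r,s}  [new]
{p,q,s} --1--> {p,q,s}  [seen]
{q,r} --0--> {p,s,t}  [new]
{q,r} --1--> {p,q}  [seen]
{p,q,r,s} --0--> {p,q,r,s,t}  [new]
{p,q,r,s} --1--> {p,q,s}  [seen]
{p,s,t} --0--> {p,q,r,s}  [seen]
{p,s,t} --1--> {p,q,s}  [seen]
{p,q,r,s,t} --0--> {p,q,r,s,t}  [seen]
{p,q,r,s,t} --1--> {p,q,s}  [seen]
Reachable DFA states: {p}, {p,q}, {s}, {p,q,s}, {q,r}, {p,q,r,s}, {p,s,t}, {p,q,r,s,t}.
Accepting DFA states (contain an NFA accepting state): {p}, {p,q}, {s}, {p,q,s}, {p,q,r,s}, {p,s,t}, {p,q,r,s,t}.

7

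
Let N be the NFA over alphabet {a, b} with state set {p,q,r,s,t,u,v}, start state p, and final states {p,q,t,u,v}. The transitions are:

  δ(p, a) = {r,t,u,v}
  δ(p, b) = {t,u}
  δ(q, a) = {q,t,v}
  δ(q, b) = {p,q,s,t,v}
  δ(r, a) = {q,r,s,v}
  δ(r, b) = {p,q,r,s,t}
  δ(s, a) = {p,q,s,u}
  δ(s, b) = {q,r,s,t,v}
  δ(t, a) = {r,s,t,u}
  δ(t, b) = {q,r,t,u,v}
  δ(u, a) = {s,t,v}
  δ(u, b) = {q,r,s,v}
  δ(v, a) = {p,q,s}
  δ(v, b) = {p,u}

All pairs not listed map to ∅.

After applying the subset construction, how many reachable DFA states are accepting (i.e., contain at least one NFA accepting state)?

Start state of the DFA: {p}.
{p} --a--> {r,t,u,v}  [new]
{p} --b--> {t,u}  [new]
{r,t,u,v} --a--> {p,q,r,s,t,u,v}  [new]
{r,t,u,v} --b--> {p,q,r,s,t,u,v}  [seen]
{t,u} --a--> {r,s,t,u,v}  [new]
{t,u} --b--> {q,r,s,t,u,v}  [new]
{p,q,r,s,t,u,v} --a--> {p,q,r,s,t,u,v}  [seen]
{p,q,r,s,t,u,v} --b--> {p,q,r,s,t,u,v}  [seen]
{r,s,t,u,v} --a--> {p,q,r,s,t,u,v}  [seen]
{r,s,t,u,v} --b--> {p,q,r,s,t,u,v}  [seen]
{q,r,s,t,u,v} --a--> {p,q,r,s,t,u,v}  [seen]
{q,r,s,t,u,v} --b--> {p,q,r,s,t,u,v}  [seen]
Reachable DFA states: {p}, {r,t,u,v}, {t,u}, {p,q,r,s,t,u,v}, {r,s,t,u,v}, {q,r,s,t,u,v}.
Accepting DFA states (contain an NFA accepting state): {p}, {r,t,u,v}, {t,u}, {p,q,r,s,t,u,v}, {r,s,t,u,v}, {q,r,s,t,u,v}.

6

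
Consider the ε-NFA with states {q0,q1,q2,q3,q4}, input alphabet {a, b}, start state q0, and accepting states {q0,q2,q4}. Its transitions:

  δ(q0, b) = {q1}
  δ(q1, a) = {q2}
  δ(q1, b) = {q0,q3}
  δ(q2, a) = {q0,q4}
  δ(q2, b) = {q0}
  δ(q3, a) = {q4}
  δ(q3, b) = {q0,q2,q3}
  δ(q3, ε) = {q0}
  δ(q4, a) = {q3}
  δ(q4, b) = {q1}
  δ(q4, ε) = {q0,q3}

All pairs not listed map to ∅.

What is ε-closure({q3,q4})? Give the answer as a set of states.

Begin with {q3,q4}.
q3 →ε {q0}; add q0.
ε-closure = {q0,q3,q4}.

{q0,q3,q4}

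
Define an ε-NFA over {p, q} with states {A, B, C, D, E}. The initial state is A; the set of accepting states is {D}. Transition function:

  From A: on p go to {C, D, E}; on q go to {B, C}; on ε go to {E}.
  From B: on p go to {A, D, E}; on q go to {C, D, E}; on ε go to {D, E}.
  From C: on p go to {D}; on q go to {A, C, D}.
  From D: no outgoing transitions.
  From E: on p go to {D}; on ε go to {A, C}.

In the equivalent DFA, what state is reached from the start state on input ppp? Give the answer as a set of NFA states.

{A, C, D, E}

Start: {A, C, E}.
δ(A,p) = {C, D, E}; δ(C,p) = {D}; δ(E,p) = {D}.
Union: {C, D, E}.
ε-closure gives {A, C, D, E}.
After p: {A, C, D, E}.
δ(A,p) = {C, D, E}; δ(C,p) = {D}; δ(D,p) = ∅; δ(E,p) = {D}.
Union: {C, D, E}.
ε-closure gives {A, C, D, E}.
After p: {A, C, D, E}.
δ(A,p) = {C, D, E}; δ(C,p) = {D}; δ(D,p) = ∅; δ(E,p) = {D}.
Union: {C, D, E}.
ε-closure gives {A, C, D, E}.
After p: {A, C, D, E}.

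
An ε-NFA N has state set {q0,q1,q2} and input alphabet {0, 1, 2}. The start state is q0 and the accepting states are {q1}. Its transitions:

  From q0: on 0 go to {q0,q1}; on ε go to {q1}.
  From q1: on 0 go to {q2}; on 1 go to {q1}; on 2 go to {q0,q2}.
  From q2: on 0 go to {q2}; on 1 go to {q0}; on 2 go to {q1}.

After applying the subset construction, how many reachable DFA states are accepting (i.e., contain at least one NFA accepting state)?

Start state of the DFA: {q0,q1} (ε-closure of the NFA start).
{q0,q1} --0--> {q0,q1,q2}  [new]
{q0,q1} --1--> {q1}  [new]
{q0,q1} --2--> {q0,q1,q2}  [seen]
{q0,q1,q2} --0--> {q0,q1,q2}  [seen]
{q0,q1,q2} --1--> {q0,q1}  [seen]
{q0,q1,q2} --2--> {q0,q1,q2}  [seen]
{q1} --0--> {q2}  [new]
{q1} --1--> {q1}  [seen]
{q1} --2--> {q0,q1,q2}  [seen]
{q2} --0--> {q2}  [seen]
{q2} --1--> {q0,q1}  [seen]
{q2} --2--> {q1}  [seen]
Reachable DFA states: {q0,q1}, {q0,q1,q2}, {q1}, {q2}.
Accepting DFA states (contain an NFA accepting state): {q0,q1}, {q0,q1,q2}, {q1}.

3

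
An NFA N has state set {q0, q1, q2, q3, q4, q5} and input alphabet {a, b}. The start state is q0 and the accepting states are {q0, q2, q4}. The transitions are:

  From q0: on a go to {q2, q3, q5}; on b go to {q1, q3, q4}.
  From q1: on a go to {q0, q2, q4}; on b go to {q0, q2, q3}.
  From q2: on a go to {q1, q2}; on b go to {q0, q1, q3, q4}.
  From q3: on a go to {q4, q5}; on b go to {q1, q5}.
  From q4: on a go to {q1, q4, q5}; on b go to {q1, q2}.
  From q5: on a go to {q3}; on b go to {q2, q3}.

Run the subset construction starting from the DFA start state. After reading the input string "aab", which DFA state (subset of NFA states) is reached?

{q0, q1, q2, q3, q4, q5}

Start: {q0}.
δ(q0,a) = {q2, q3, q5}.
Union: {q2, q3, q5}.
After a: {q2, q3, q5}.
δ(q2,a) = {q1, q2}; δ(q3,a) = {q4, q5}; δ(q5,a) = {q3}.
Union: {q1, q2, q3, q4, q5}.
After a: {q1, q2, q3, q4, q5}.
δ(q1,b) = {q0, q2, q3}; δ(q2,b) = {q0, q1, q3, q4}; δ(q3,b) = {q1, q5}; δ(q4,b) = {q1, q2}; δ(q5,b) = {q2, q3}.
Union: {q0, q1, q2, q3, q4, q5}.
After b: {q0, q1, q2, q3, q4, q5}.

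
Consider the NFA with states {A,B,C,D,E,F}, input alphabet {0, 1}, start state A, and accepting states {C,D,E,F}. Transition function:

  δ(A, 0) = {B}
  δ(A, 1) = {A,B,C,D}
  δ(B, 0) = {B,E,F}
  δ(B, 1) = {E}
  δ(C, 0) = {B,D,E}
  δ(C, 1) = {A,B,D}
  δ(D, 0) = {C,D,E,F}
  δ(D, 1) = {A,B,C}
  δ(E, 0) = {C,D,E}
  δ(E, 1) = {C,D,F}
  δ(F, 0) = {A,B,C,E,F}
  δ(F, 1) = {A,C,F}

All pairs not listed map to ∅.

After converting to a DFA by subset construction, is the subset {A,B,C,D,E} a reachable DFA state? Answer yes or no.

yes

Start state of the DFA: {A}.
{A} --0--> {B}  [new]
{A} --1--> {A,B,C,D}  [new]
{B} --0--> {B,E,F}  [new]
{B} --1--> {E}  [new]
{A,B,C,D} --0--> {B,C,D,E,F}  [new]
{A,B,C,D} --1--> {A,B,C,D,E}  [new]
{B,E,F} --0--> {A,B,C,D,E,F}  [new]
{B,E,F} --1--> {A,C,D,E,F}  [new]
{E} --0--> {C,D,E}  [new]
{E} --1--> {C,D,F}  [new]
{B,C,D,E,F} --0--> {A,B,C,D,E,F}  [seen]
{B,C,D,E,F} --1--> {A,B,C,D,E,F}  [seen]
{A,B,C,D,E} --0--> {B,C,D,E,F}  [seen]
{A,B,C,D,E} --1--> {A,B,C,D,E,F}  [seen]
{A,B,C,D,E,F} --0--> {A,B,C,D,E,F}  [seen]
{A,B,C,D,E,F} --1--> {A,B,C,D,E,F}  [seen]
{A,C,D,E,F} --0--> {A,B,C,D,E,F}  [seen]
{A,C,D,E,F} --1--> {A,B,C,D,F}  [new]
{C,D,E} --0--> {B,C,D,E,F}  [seen]
{C,D,E} --1--> {A,B,C,D,F}  [seen]
{C,D,F} --0--> {A,B,C,D,E,F}  [seen]
{C,D,F} --1--> {A,B,C,D,F}  [seen]
{A,B,C,D,F} --0--> {A,B,C,D,E,F}  [seen]
{A,B,C,D,F} --1--> {A,B,C,D,E,F}  [seen]
Reachable DFA states: {A}, {B}, {A,B,C,D}, {B,E,F}, {E}, {B,C,D,E,F}, {A,B,C,D,E}, {A,B,C,D,E,F}, {A,C,D,E,F}, {C,D,E}, {C,D,F}, {A,B,C,D,F}.
{A,B,C,D,E} is among them.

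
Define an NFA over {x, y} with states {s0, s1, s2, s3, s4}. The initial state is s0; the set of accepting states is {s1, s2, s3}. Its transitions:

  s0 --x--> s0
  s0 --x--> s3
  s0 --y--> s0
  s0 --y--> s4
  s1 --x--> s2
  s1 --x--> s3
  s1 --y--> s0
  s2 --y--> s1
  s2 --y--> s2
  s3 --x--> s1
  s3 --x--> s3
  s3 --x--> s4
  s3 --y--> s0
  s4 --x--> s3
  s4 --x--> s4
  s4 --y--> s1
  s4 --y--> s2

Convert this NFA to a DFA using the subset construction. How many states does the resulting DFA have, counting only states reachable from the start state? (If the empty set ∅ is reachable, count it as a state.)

8

Start state of the DFA: {s0}.
{s0} --x--> {s0, s3}  [new]
{s0} --y--> {s0, s4}  [new]
{s0, s3} --x--> {s0, s1, s3, s4}  [new]
{s0, s3} --y--> {s0, s4}  [seen]
{s0, s4} --x--> {s0, s3, s4}  [new]
{s0, s4} --y--> {s0, s1, s2, s4}  [new]
{s0, s1, s3, s4} --x--> {s0, s1, s2, s3, s4}  [new]
{s0, s1, s3, s4} --y--> {s0, s1, s2, s4}  [seen]
{s0, s3, s4} --x--> {s0, s1, s3, s4}  [seen]
{s0, s3, s4} --y--> {s0, s1, s2, s4}  [seen]
{s0, s1, s2, s4} --x--> {s0, s2, s3, s4}  [new]
{s0, s1, s2, s4} --y--> {s0, s1, s2, s4}  [seen]
{s0, s1, s2, s3, s4} --x--> {s0, s1, s2, s3, s4}  [seen]
{s0, s1, s2, s3, s4} --y--> {s0, s1, s2, s4}  [seen]
{s0, s2, s3, s4} --x--> {s0, s1, s3, s4}  [seen]
{s0, s2, s3, s4} --y--> {s0, s1, s2, s4}  [seen]
Reachable DFA states: {s0}, {s0, s3}, {s0, s4}, {s0, s1, s3, s4}, {s0, s3, s4}, {s0, s1, s2, s4}, {s0, s1, s2, s3, s4}, {s0, s2, s3, s4}.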